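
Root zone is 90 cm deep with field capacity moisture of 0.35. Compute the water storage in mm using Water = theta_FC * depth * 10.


Step 1: Water (mm) = theta_FC * depth (cm) * 10
Step 2: Water = 0.35 * 90 * 10
Step 3: Water = 315.0 mm

315.0


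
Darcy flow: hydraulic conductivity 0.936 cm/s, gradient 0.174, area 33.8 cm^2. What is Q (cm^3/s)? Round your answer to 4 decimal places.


Step 1: Apply Darcy's law: Q = K * i * A
Step 2: Q = 0.936 * 0.174 * 33.8
Step 3: Q = 5.5048 cm^3/s

5.5048


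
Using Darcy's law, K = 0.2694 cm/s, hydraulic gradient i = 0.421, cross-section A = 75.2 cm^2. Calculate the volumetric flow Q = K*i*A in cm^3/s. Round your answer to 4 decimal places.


Step 1: Apply Darcy's law: Q = K * i * A
Step 2: Q = 0.2694 * 0.421 * 75.2
Step 3: Q = 8.529 cm^3/s

8.529


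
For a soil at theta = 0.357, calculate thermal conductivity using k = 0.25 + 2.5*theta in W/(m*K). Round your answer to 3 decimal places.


Step 1: k = 0.25 + 2.5 * theta
Step 2: k = 0.25 + 2.5 * 0.357
Step 3: k = 0.25 + 0.893
Step 4: k = 1.143 W/(m*K)

1.143


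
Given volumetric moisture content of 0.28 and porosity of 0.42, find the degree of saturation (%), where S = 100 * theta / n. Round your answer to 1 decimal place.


Step 1: S = 100 * theta_v / n
Step 2: S = 100 * 0.28 / 0.42
Step 3: S = 66.7%

66.7


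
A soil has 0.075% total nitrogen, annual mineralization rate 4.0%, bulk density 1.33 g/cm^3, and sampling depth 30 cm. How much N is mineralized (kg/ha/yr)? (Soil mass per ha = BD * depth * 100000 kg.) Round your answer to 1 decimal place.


Step 1: Soil mass per ha = BD * depth * 100000 = 1.33 * 30 * 100000 = 3990000 kg
Step 2: Total N pool = soil mass * N%/100 = 3990000 * 0.075/100 = 2992.5 kg/ha
Step 3: N mineralized = N pool * rate%/100 = 2992.5 * 4.0/100 = 119.7 kg/ha/yr

119.7


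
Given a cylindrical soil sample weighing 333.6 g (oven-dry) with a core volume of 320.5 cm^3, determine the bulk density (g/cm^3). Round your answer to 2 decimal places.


Step 1: Identify the formula: BD = dry mass / volume
Step 2: Substitute values: BD = 333.6 / 320.5
Step 3: BD = 1.04 g/cm^3

1.04


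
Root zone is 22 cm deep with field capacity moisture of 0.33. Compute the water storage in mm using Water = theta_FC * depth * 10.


Step 1: Water (mm) = theta_FC * depth (cm) * 10
Step 2: Water = 0.33 * 22 * 10
Step 3: Water = 72.6 mm

72.6


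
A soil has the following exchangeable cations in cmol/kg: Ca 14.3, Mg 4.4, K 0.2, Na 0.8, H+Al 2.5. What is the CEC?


Step 1: CEC = Ca + Mg + K + Na + (H+Al)
Step 2: CEC = 14.3 + 4.4 + 0.2 + 0.8 + 2.5
Step 3: CEC = 22.2 cmol/kg

22.2


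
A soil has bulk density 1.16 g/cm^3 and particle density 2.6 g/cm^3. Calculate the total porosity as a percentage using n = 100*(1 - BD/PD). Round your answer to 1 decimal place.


Step 1: Formula: n = 100 * (1 - BD / PD)
Step 2: n = 100 * (1 - 1.16 / 2.6)
Step 3: n = 100 * (1 - 0.44615)
Step 4: n = 55.4%

55.4


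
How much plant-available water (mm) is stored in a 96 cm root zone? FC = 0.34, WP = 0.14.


Step 1: Available water = (FC - WP) * depth * 10
Step 2: AW = (0.34 - 0.14) * 96 * 10
Step 3: AW = 0.2 * 96 * 10
Step 4: AW = 192.0 mm

192.0


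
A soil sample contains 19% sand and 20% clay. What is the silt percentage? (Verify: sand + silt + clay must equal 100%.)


Step 1: sand + silt + clay = 100%
Step 2: silt = 100 - sand - clay
Step 3: silt = 100 - 19 - 20
Step 4: silt = 61%

61


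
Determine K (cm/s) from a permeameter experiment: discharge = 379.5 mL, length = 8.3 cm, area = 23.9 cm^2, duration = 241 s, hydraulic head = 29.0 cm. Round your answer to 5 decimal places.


Step 1: K = Q * L / (A * t * h)
Step 2: Numerator = 379.5 * 8.3 = 3149.85
Step 3: Denominator = 23.9 * 241 * 29.0 = 167037.1
Step 4: K = 3149.85 / 167037.1 = 0.01886 cm/s

0.01886


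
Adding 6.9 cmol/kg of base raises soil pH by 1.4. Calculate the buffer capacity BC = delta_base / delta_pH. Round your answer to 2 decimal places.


Step 1: BC = change in base / change in pH
Step 2: BC = 6.9 / 1.4
Step 3: BC = 4.93 cmol/(kg*pH unit)

4.93


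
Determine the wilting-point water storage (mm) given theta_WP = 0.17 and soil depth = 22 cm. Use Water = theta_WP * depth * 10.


Step 1: Water (mm) = theta_WP * depth * 10
Step 2: Water = 0.17 * 22 * 10
Step 3: Water = 37.4 mm

37.4


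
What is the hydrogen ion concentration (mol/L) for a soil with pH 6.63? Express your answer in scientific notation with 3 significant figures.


Step 1: [H+] = 10^(-pH)
Step 2: [H+] = 10^(-6.63)
Step 3: [H+] = 2.34e-07 mol/L

2.34e-07


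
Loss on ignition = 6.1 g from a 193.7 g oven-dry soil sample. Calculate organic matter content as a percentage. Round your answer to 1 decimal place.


Step 1: OM% = 100 * LOI / sample mass
Step 2: OM = 100 * 6.1 / 193.7
Step 3: OM = 3.1%

3.1


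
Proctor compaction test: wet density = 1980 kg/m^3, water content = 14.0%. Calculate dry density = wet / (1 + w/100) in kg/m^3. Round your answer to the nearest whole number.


Step 1: Dry density = wet density / (1 + w/100)
Step 2: Dry density = 1980 / (1 + 14.0/100)
Step 3: Dry density = 1980 / 1.14
Step 4: Dry density = 1737 kg/m^3

1737


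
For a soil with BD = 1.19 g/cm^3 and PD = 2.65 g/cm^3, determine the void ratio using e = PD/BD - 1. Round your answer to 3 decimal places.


Step 1: e = PD / BD - 1
Step 2: e = 2.65 / 1.19 - 1
Step 3: e = 2.22689 - 1
Step 4: e = 1.227

1.227


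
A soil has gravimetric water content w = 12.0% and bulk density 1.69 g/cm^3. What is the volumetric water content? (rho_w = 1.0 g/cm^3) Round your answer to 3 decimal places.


Step 1: theta = (w / 100) * BD / rho_w
Step 2: theta = (12.0 / 100) * 1.69 / 1.0
Step 3: theta = 0.12 * 1.69
Step 4: theta = 0.203

0.203


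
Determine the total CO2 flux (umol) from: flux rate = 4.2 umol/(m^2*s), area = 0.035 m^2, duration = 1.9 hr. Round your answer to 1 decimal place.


Step 1: Convert time to seconds: 1.9 hr * 3600 = 6840.0 s
Step 2: Total = flux * area * time_s
Step 3: Total = 4.2 * 0.035 * 6840.0
Step 4: Total = 1005.5 umol

1005.5


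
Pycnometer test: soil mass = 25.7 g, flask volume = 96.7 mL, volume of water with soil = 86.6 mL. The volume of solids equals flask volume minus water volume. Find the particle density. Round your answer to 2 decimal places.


Step 1: Volume of solids = flask volume - water volume with soil
Step 2: V_solids = 96.7 - 86.6 = 10.1 mL
Step 3: Particle density = mass / V_solids = 25.7 / 10.1 = 2.54 g/cm^3

2.54


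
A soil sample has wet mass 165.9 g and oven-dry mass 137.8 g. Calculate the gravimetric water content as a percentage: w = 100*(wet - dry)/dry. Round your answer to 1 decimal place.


Step 1: Water mass = wet - dry = 165.9 - 137.8 = 28.1 g
Step 2: w = 100 * water mass / dry mass
Step 3: w = 100 * 28.1 / 137.8 = 20.4%

20.4


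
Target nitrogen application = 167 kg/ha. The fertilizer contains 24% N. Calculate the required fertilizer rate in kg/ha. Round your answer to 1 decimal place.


Step 1: Fertilizer rate = target N / (N content / 100)
Step 2: Rate = 167 / (24 / 100)
Step 3: Rate = 167 / 0.24
Step 4: Rate = 695.8 kg/ha

695.8


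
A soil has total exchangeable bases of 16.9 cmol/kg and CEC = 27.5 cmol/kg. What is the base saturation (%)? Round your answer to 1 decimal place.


Step 1: BS = 100 * (sum of bases) / CEC
Step 2: BS = 100 * 16.9 / 27.5
Step 3: BS = 61.5%

61.5


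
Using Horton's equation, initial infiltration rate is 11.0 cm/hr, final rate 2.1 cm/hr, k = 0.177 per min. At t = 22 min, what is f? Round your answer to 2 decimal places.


Step 1: f = fc + (f0 - fc) * exp(-k * t)
Step 2: exp(-0.177 * 22) = 0.020364
Step 3: f = 2.1 + (11.0 - 2.1) * 0.020364
Step 4: f = 2.1 + 8.9 * 0.020364
Step 5: f = 2.28 cm/hr

2.28


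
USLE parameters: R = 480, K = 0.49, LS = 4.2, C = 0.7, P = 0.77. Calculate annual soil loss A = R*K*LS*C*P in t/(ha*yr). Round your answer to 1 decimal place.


Step 1: A = R * K * LS * C * P
Step 2: R * K = 480 * 0.49 = 235.2
Step 3: (R*K) * LS = 235.2 * 4.2 = 987.84
Step 4: * C * P = 987.84 * 0.7 * 0.77 = 532.4
Step 5: A = 532.4 t/(ha*yr)

532.4


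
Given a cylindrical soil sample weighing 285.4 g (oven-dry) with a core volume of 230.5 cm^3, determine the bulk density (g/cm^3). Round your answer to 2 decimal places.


Step 1: Identify the formula: BD = dry mass / volume
Step 2: Substitute values: BD = 285.4 / 230.5
Step 3: BD = 1.24 g/cm^3

1.24


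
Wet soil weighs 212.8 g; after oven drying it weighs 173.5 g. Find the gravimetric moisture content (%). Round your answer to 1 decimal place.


Step 1: Water mass = wet - dry = 212.8 - 173.5 = 39.3 g
Step 2: w = 100 * water mass / dry mass
Step 3: w = 100 * 39.3 / 173.5 = 22.7%

22.7


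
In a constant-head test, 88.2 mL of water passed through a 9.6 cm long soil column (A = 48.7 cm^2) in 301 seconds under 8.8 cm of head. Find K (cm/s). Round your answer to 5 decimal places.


Step 1: K = Q * L / (A * t * h)
Step 2: Numerator = 88.2 * 9.6 = 846.72
Step 3: Denominator = 48.7 * 301 * 8.8 = 128996.56
Step 4: K = 846.72 / 128996.56 = 0.00656 cm/s

0.00656


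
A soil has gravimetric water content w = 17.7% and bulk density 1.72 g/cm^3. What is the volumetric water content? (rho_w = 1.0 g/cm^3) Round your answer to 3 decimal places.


Step 1: theta = (w / 100) * BD / rho_w
Step 2: theta = (17.7 / 100) * 1.72 / 1.0
Step 3: theta = 0.177 * 1.72
Step 4: theta = 0.304

0.304


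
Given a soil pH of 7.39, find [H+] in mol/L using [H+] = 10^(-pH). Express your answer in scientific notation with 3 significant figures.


Step 1: [H+] = 10^(-pH)
Step 2: [H+] = 10^(-7.39)
Step 3: [H+] = 4.07e-08 mol/L

4.07e-08


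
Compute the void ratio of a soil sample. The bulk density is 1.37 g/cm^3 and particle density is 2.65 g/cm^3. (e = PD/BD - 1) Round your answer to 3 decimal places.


Step 1: e = PD / BD - 1
Step 2: e = 2.65 / 1.37 - 1
Step 3: e = 1.93431 - 1
Step 4: e = 0.934

0.934


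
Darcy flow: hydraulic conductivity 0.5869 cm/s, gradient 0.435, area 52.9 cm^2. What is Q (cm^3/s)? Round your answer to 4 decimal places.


Step 1: Apply Darcy's law: Q = K * i * A
Step 2: Q = 0.5869 * 0.435 * 52.9
Step 3: Q = 13.5054 cm^3/s

13.5054


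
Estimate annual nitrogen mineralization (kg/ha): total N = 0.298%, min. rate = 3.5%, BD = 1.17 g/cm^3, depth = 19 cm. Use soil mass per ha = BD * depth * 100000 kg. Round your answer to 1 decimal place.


Step 1: Soil mass per ha = BD * depth * 100000 = 1.17 * 19 * 100000 = 2223000 kg
Step 2: Total N pool = soil mass * N%/100 = 2223000 * 0.298/100 = 6624.54 kg/ha
Step 3: N mineralized = N pool * rate%/100 = 6624.54 * 3.5/100 = 231.9 kg/ha/yr

231.9


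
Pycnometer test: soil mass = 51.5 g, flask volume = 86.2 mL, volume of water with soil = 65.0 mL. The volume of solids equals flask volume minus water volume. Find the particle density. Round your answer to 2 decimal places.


Step 1: Volume of solids = flask volume - water volume with soil
Step 2: V_solids = 86.2 - 65.0 = 21.2 mL
Step 3: Particle density = mass / V_solids = 51.5 / 21.2 = 2.43 g/cm^3

2.43


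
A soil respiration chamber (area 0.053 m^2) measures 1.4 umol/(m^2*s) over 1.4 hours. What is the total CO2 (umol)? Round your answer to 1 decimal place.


Step 1: Convert time to seconds: 1.4 hr * 3600 = 5040.0 s
Step 2: Total = flux * area * time_s
Step 3: Total = 1.4 * 0.053 * 5040.0
Step 4: Total = 374.0 umol

374.0


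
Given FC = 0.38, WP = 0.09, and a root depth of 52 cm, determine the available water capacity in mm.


Step 1: Available water = (FC - WP) * depth * 10
Step 2: AW = (0.38 - 0.09) * 52 * 10
Step 3: AW = 0.29 * 52 * 10
Step 4: AW = 150.8 mm

150.8


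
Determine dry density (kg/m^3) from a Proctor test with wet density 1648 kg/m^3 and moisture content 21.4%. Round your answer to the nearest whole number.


Step 1: Dry density = wet density / (1 + w/100)
Step 2: Dry density = 1648 / (1 + 21.4/100)
Step 3: Dry density = 1648 / 1.214
Step 4: Dry density = 1357 kg/m^3

1357


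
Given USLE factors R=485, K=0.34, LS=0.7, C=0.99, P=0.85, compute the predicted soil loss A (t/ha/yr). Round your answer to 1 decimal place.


Step 1: A = R * K * LS * C * P
Step 2: R * K = 485 * 0.34 = 164.9
Step 3: (R*K) * LS = 164.9 * 0.7 = 115.43
Step 4: * C * P = 115.43 * 0.99 * 0.85 = 97.1
Step 5: A = 97.1 t/(ha*yr)

97.1


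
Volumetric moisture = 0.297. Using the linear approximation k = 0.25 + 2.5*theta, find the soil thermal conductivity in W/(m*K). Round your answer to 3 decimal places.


Step 1: k = 0.25 + 2.5 * theta
Step 2: k = 0.25 + 2.5 * 0.297
Step 3: k = 0.25 + 0.743
Step 4: k = 0.993 W/(m*K)

0.993


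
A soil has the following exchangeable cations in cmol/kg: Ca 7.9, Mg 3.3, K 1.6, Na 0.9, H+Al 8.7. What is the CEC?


Step 1: CEC = Ca + Mg + K + Na + (H+Al)
Step 2: CEC = 7.9 + 3.3 + 1.6 + 0.9 + 8.7
Step 3: CEC = 22.4 cmol/kg

22.4


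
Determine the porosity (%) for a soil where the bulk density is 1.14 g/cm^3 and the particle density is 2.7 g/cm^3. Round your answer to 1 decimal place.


Step 1: Formula: n = 100 * (1 - BD / PD)
Step 2: n = 100 * (1 - 1.14 / 2.7)
Step 3: n = 100 * (1 - 0.42222)
Step 4: n = 57.8%

57.8


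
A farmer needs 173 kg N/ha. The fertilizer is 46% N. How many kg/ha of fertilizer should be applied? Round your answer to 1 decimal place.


Step 1: Fertilizer rate = target N / (N content / 100)
Step 2: Rate = 173 / (46 / 100)
Step 3: Rate = 173 / 0.46
Step 4: Rate = 376.1 kg/ha

376.1


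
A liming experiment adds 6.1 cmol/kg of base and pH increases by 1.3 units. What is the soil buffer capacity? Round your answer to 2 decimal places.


Step 1: BC = change in base / change in pH
Step 2: BC = 6.1 / 1.3
Step 3: BC = 4.69 cmol/(kg*pH unit)

4.69


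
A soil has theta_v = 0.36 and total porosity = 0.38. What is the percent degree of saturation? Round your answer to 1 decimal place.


Step 1: S = 100 * theta_v / n
Step 2: S = 100 * 0.36 / 0.38
Step 3: S = 94.7%

94.7


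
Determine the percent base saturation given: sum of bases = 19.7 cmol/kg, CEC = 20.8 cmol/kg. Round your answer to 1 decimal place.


Step 1: BS = 100 * (sum of bases) / CEC
Step 2: BS = 100 * 19.7 / 20.8
Step 3: BS = 94.7%

94.7


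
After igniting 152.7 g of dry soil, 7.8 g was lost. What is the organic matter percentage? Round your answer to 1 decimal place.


Step 1: OM% = 100 * LOI / sample mass
Step 2: OM = 100 * 7.8 / 152.7
Step 3: OM = 5.1%

5.1


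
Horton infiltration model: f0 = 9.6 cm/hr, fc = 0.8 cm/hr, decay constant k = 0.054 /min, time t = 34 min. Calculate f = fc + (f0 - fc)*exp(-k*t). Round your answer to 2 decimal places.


Step 1: f = fc + (f0 - fc) * exp(-k * t)
Step 2: exp(-0.054 * 34) = 0.159454
Step 3: f = 0.8 + (9.6 - 0.8) * 0.159454
Step 4: f = 0.8 + 8.8 * 0.159454
Step 5: f = 2.2 cm/hr

2.2


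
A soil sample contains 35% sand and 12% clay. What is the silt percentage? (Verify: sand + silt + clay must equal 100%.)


Step 1: sand + silt + clay = 100%
Step 2: silt = 100 - sand - clay
Step 3: silt = 100 - 35 - 12
Step 4: silt = 53%

53


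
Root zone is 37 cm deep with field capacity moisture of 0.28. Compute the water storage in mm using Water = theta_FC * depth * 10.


Step 1: Water (mm) = theta_FC * depth (cm) * 10
Step 2: Water = 0.28 * 37 * 10
Step 3: Water = 103.6 mm

103.6


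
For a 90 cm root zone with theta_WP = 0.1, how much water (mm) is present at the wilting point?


Step 1: Water (mm) = theta_WP * depth * 10
Step 2: Water = 0.1 * 90 * 10
Step 3: Water = 90.0 mm

90.0


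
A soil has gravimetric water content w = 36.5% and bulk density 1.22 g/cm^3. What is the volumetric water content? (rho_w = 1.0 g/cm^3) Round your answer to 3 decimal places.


Step 1: theta = (w / 100) * BD / rho_w
Step 2: theta = (36.5 / 100) * 1.22 / 1.0
Step 3: theta = 0.365 * 1.22
Step 4: theta = 0.445

0.445


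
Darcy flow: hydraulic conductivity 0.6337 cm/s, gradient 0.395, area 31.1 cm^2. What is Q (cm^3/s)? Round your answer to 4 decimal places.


Step 1: Apply Darcy's law: Q = K * i * A
Step 2: Q = 0.6337 * 0.395 * 31.1
Step 3: Q = 7.7847 cm^3/s

7.7847


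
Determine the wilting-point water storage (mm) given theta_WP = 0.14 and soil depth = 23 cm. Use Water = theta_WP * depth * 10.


Step 1: Water (mm) = theta_WP * depth * 10
Step 2: Water = 0.14 * 23 * 10
Step 3: Water = 32.2 mm

32.2


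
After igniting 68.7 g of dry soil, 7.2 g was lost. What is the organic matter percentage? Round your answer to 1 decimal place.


Step 1: OM% = 100 * LOI / sample mass
Step 2: OM = 100 * 7.2 / 68.7
Step 3: OM = 10.5%

10.5


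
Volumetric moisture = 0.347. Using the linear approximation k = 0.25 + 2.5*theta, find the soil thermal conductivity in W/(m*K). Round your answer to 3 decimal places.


Step 1: k = 0.25 + 2.5 * theta
Step 2: k = 0.25 + 2.5 * 0.347
Step 3: k = 0.25 + 0.868
Step 4: k = 1.118 W/(m*K)

1.118


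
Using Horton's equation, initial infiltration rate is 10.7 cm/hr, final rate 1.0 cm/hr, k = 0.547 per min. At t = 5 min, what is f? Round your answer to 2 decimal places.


Step 1: f = fc + (f0 - fc) * exp(-k * t)
Step 2: exp(-0.547 * 5) = 0.064894
Step 3: f = 1.0 + (10.7 - 1.0) * 0.064894
Step 4: f = 1.0 + 9.7 * 0.064894
Step 5: f = 1.63 cm/hr

1.63


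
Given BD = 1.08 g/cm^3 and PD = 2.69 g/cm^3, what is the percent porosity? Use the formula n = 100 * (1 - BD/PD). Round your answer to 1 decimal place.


Step 1: Formula: n = 100 * (1 - BD / PD)
Step 2: n = 100 * (1 - 1.08 / 2.69)
Step 3: n = 100 * (1 - 0.40149)
Step 4: n = 59.9%

59.9


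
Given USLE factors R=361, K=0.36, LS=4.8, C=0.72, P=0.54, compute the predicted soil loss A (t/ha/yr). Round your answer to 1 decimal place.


Step 1: A = R * K * LS * C * P
Step 2: R * K = 361 * 0.36 = 129.96
Step 3: (R*K) * LS = 129.96 * 4.8 = 623.808
Step 4: * C * P = 623.808 * 0.72 * 0.54 = 242.5
Step 5: A = 242.5 t/(ha*yr)

242.5


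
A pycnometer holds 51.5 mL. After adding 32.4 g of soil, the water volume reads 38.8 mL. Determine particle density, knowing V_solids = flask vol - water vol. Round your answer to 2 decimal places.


Step 1: Volume of solids = flask volume - water volume with soil
Step 2: V_solids = 51.5 - 38.8 = 12.7 mL
Step 3: Particle density = mass / V_solids = 32.4 / 12.7 = 2.55 g/cm^3

2.55


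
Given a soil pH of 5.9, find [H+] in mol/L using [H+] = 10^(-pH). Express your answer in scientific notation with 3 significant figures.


Step 1: [H+] = 10^(-pH)
Step 2: [H+] = 10^(-5.9)
Step 3: [H+] = 1.26e-06 mol/L

1.26e-06


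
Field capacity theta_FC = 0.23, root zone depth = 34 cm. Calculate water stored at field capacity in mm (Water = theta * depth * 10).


Step 1: Water (mm) = theta_FC * depth (cm) * 10
Step 2: Water = 0.23 * 34 * 10
Step 3: Water = 78.2 mm

78.2


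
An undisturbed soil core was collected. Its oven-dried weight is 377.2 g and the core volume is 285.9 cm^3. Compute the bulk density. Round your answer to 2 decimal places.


Step 1: Identify the formula: BD = dry mass / volume
Step 2: Substitute values: BD = 377.2 / 285.9
Step 3: BD = 1.32 g/cm^3

1.32


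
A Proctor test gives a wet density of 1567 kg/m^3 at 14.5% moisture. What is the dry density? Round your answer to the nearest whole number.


Step 1: Dry density = wet density / (1 + w/100)
Step 2: Dry density = 1567 / (1 + 14.5/100)
Step 3: Dry density = 1567 / 1.145
Step 4: Dry density = 1369 kg/m^3

1369


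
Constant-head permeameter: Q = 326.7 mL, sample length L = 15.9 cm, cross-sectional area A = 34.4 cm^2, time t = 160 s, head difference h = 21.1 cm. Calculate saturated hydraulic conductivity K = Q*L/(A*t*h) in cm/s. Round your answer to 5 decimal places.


Step 1: K = Q * L / (A * t * h)
Step 2: Numerator = 326.7 * 15.9 = 5194.53
Step 3: Denominator = 34.4 * 160 * 21.1 = 116134.4
Step 4: K = 5194.53 / 116134.4 = 0.04473 cm/s

0.04473


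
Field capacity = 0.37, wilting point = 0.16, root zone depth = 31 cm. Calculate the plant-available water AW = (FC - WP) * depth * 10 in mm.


Step 1: Available water = (FC - WP) * depth * 10
Step 2: AW = (0.37 - 0.16) * 31 * 10
Step 3: AW = 0.21 * 31 * 10
Step 4: AW = 65.1 mm

65.1


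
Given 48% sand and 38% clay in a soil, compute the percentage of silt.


Step 1: sand + silt + clay = 100%
Step 2: silt = 100 - sand - clay
Step 3: silt = 100 - 48 - 38
Step 4: silt = 14%

14


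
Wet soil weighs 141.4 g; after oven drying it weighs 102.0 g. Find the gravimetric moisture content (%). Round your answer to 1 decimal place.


Step 1: Water mass = wet - dry = 141.4 - 102.0 = 39.4 g
Step 2: w = 100 * water mass / dry mass
Step 3: w = 100 * 39.4 / 102.0 = 38.6%

38.6


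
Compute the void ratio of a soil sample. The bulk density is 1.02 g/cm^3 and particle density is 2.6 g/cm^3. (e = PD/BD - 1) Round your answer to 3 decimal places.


Step 1: e = PD / BD - 1
Step 2: e = 2.6 / 1.02 - 1
Step 3: e = 2.54902 - 1
Step 4: e = 1.549

1.549


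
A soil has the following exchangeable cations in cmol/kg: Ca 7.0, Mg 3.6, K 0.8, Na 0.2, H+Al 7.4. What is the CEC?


Step 1: CEC = Ca + Mg + K + Na + (H+Al)
Step 2: CEC = 7.0 + 3.6 + 0.8 + 0.2 + 7.4
Step 3: CEC = 19.0 cmol/kg

19.0


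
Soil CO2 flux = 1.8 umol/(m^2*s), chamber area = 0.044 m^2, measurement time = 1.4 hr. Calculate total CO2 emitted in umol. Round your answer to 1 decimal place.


Step 1: Convert time to seconds: 1.4 hr * 3600 = 5040.0 s
Step 2: Total = flux * area * time_s
Step 3: Total = 1.8 * 0.044 * 5040.0
Step 4: Total = 399.2 umol

399.2


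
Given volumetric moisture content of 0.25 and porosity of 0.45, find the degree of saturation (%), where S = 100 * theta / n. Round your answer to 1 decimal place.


Step 1: S = 100 * theta_v / n
Step 2: S = 100 * 0.25 / 0.45
Step 3: S = 55.6%

55.6


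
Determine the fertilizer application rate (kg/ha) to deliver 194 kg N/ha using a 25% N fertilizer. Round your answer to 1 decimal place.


Step 1: Fertilizer rate = target N / (N content / 100)
Step 2: Rate = 194 / (25 / 100)
Step 3: Rate = 194 / 0.25
Step 4: Rate = 776.0 kg/ha

776.0


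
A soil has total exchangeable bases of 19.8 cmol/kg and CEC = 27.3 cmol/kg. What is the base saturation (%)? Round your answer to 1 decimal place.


Step 1: BS = 100 * (sum of bases) / CEC
Step 2: BS = 100 * 19.8 / 27.3
Step 3: BS = 72.5%

72.5


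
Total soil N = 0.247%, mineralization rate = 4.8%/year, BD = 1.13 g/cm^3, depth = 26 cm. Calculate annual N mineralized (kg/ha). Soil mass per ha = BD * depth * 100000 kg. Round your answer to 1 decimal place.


Step 1: Soil mass per ha = BD * depth * 100000 = 1.13 * 26 * 100000 = 2938000 kg
Step 2: Total N pool = soil mass * N%/100 = 2938000 * 0.247/100 = 7256.86 kg/ha
Step 3: N mineralized = N pool * rate%/100 = 7256.86 * 4.8/100 = 348.3 kg/ha/yr

348.3


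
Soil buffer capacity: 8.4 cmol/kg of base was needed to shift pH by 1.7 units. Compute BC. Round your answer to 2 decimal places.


Step 1: BC = change in base / change in pH
Step 2: BC = 8.4 / 1.7
Step 3: BC = 4.94 cmol/(kg*pH unit)

4.94


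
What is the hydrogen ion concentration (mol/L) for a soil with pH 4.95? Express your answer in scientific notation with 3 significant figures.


Step 1: [H+] = 10^(-pH)
Step 2: [H+] = 10^(-4.95)
Step 3: [H+] = 1.12e-05 mol/L

1.12e-05


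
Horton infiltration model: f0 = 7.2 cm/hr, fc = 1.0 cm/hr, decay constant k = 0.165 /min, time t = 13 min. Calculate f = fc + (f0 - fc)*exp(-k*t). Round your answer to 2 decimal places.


Step 1: f = fc + (f0 - fc) * exp(-k * t)
Step 2: exp(-0.165 * 13) = 0.117068
Step 3: f = 1.0 + (7.2 - 1.0) * 0.117068
Step 4: f = 1.0 + 6.2 * 0.117068
Step 5: f = 1.73 cm/hr

1.73


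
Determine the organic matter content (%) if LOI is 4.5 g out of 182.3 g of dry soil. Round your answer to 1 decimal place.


Step 1: OM% = 100 * LOI / sample mass
Step 2: OM = 100 * 4.5 / 182.3
Step 3: OM = 2.5%

2.5


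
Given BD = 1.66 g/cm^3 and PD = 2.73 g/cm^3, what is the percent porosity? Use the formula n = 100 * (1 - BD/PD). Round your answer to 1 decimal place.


Step 1: Formula: n = 100 * (1 - BD / PD)
Step 2: n = 100 * (1 - 1.66 / 2.73)
Step 3: n = 100 * (1 - 0.60806)
Step 4: n = 39.2%

39.2


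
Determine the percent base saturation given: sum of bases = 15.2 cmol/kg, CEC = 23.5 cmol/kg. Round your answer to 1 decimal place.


Step 1: BS = 100 * (sum of bases) / CEC
Step 2: BS = 100 * 15.2 / 23.5
Step 3: BS = 64.7%

64.7


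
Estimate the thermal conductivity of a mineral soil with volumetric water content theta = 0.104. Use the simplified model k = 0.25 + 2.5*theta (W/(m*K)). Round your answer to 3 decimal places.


Step 1: k = 0.25 + 2.5 * theta
Step 2: k = 0.25 + 2.5 * 0.104
Step 3: k = 0.25 + 0.26
Step 4: k = 0.51 W/(m*K)

0.51


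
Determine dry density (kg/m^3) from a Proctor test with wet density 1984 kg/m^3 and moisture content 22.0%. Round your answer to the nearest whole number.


Step 1: Dry density = wet density / (1 + w/100)
Step 2: Dry density = 1984 / (1 + 22.0/100)
Step 3: Dry density = 1984 / 1.22
Step 4: Dry density = 1626 kg/m^3

1626


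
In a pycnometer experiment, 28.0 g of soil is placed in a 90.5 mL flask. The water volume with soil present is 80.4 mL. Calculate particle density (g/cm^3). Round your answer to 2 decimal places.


Step 1: Volume of solids = flask volume - water volume with soil
Step 2: V_solids = 90.5 - 80.4 = 10.1 mL
Step 3: Particle density = mass / V_solids = 28.0 / 10.1 = 2.77 g/cm^3

2.77


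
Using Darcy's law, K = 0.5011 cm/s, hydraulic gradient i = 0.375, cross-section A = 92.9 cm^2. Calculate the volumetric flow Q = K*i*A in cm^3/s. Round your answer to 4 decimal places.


Step 1: Apply Darcy's law: Q = K * i * A
Step 2: Q = 0.5011 * 0.375 * 92.9
Step 3: Q = 17.4571 cm^3/s

17.4571


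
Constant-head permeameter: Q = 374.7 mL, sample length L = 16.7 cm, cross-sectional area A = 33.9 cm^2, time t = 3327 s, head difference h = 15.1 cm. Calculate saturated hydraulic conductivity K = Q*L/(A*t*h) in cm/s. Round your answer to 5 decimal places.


Step 1: K = Q * L / (A * t * h)
Step 2: Numerator = 374.7 * 16.7 = 6257.49
Step 3: Denominator = 33.9 * 3327 * 15.1 = 1703058.03
Step 4: K = 6257.49 / 1703058.03 = 0.00367 cm/s

0.00367


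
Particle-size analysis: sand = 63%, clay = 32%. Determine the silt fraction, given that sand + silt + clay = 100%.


Step 1: sand + silt + clay = 100%
Step 2: silt = 100 - sand - clay
Step 3: silt = 100 - 63 - 32
Step 4: silt = 5%

5


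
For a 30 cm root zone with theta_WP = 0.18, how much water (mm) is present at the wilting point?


Step 1: Water (mm) = theta_WP * depth * 10
Step 2: Water = 0.18 * 30 * 10
Step 3: Water = 54.0 mm

54.0


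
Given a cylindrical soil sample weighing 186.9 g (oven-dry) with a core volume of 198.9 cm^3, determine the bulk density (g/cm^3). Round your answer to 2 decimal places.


Step 1: Identify the formula: BD = dry mass / volume
Step 2: Substitute values: BD = 186.9 / 198.9
Step 3: BD = 0.94 g/cm^3

0.94


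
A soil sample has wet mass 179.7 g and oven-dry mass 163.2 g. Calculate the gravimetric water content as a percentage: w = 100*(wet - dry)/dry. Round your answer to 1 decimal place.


Step 1: Water mass = wet - dry = 179.7 - 163.2 = 16.5 g
Step 2: w = 100 * water mass / dry mass
Step 3: w = 100 * 16.5 / 163.2 = 10.1%

10.1


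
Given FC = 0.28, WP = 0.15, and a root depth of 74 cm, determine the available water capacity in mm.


Step 1: Available water = (FC - WP) * depth * 10
Step 2: AW = (0.28 - 0.15) * 74 * 10
Step 3: AW = 0.13 * 74 * 10
Step 4: AW = 96.2 mm

96.2


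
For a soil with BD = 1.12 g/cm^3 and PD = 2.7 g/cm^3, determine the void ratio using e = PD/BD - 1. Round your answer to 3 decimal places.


Step 1: e = PD / BD - 1
Step 2: e = 2.7 / 1.12 - 1
Step 3: e = 2.41071 - 1
Step 4: e = 1.411

1.411


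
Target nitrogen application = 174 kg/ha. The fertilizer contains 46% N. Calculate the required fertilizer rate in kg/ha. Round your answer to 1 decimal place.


Step 1: Fertilizer rate = target N / (N content / 100)
Step 2: Rate = 174 / (46 / 100)
Step 3: Rate = 174 / 0.46
Step 4: Rate = 378.3 kg/ha

378.3


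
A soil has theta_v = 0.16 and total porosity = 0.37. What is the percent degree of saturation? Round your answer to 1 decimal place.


Step 1: S = 100 * theta_v / n
Step 2: S = 100 * 0.16 / 0.37
Step 3: S = 43.2%

43.2


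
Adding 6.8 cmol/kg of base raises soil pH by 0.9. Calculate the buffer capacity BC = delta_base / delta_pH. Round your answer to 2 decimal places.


Step 1: BC = change in base / change in pH
Step 2: BC = 6.8 / 0.9
Step 3: BC = 7.56 cmol/(kg*pH unit)

7.56


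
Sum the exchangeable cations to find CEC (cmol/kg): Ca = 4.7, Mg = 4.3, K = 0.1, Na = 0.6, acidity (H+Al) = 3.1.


Step 1: CEC = Ca + Mg + K + Na + (H+Al)
Step 2: CEC = 4.7 + 4.3 + 0.1 + 0.6 + 3.1
Step 3: CEC = 12.8 cmol/kg

12.8


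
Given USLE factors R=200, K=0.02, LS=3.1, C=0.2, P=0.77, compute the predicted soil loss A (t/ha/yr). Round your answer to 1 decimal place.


Step 1: A = R * K * LS * C * P
Step 2: R * K = 200 * 0.02 = 4.0
Step 3: (R*K) * LS = 4.0 * 3.1 = 12.4
Step 4: * C * P = 12.4 * 0.2 * 0.77 = 1.9
Step 5: A = 1.9 t/(ha*yr)

1.9


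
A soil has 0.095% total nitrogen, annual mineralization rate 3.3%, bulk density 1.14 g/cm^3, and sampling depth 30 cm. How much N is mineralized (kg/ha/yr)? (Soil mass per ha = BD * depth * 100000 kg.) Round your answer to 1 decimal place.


Step 1: Soil mass per ha = BD * depth * 100000 = 1.14 * 30 * 100000 = 3420000 kg
Step 2: Total N pool = soil mass * N%/100 = 3420000 * 0.095/100 = 3249.0 kg/ha
Step 3: N mineralized = N pool * rate%/100 = 3249.0 * 3.3/100 = 107.2 kg/ha/yr

107.2


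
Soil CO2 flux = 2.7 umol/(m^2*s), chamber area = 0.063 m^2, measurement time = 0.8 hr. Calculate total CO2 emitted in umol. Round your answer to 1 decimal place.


Step 1: Convert time to seconds: 0.8 hr * 3600 = 2880.0 s
Step 2: Total = flux * area * time_s
Step 3: Total = 2.7 * 0.063 * 2880.0
Step 4: Total = 489.9 umol

489.9


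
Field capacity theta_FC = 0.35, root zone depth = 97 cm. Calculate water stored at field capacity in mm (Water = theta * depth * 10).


Step 1: Water (mm) = theta_FC * depth (cm) * 10
Step 2: Water = 0.35 * 97 * 10
Step 3: Water = 339.5 mm

339.5


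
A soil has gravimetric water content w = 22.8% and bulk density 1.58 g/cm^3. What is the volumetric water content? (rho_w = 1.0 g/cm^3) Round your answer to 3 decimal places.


Step 1: theta = (w / 100) * BD / rho_w
Step 2: theta = (22.8 / 100) * 1.58 / 1.0
Step 3: theta = 0.228 * 1.58
Step 4: theta = 0.36

0.36


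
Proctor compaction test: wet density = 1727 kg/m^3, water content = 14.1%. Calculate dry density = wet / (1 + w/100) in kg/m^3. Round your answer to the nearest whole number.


Step 1: Dry density = wet density / (1 + w/100)
Step 2: Dry density = 1727 / (1 + 14.1/100)
Step 3: Dry density = 1727 / 1.141
Step 4: Dry density = 1514 kg/m^3

1514


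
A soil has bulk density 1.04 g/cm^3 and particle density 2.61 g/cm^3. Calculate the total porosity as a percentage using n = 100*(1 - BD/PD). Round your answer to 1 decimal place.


Step 1: Formula: n = 100 * (1 - BD / PD)
Step 2: n = 100 * (1 - 1.04 / 2.61)
Step 3: n = 100 * (1 - 0.39847)
Step 4: n = 60.2%

60.2


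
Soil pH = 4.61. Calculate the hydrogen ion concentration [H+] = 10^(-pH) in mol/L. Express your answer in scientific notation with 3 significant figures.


Step 1: [H+] = 10^(-pH)
Step 2: [H+] = 10^(-4.61)
Step 3: [H+] = 2.45e-05 mol/L

2.45e-05


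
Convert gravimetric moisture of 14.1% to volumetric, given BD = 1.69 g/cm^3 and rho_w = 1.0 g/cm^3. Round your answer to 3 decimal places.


Step 1: theta = (w / 100) * BD / rho_w
Step 2: theta = (14.1 / 100) * 1.69 / 1.0
Step 3: theta = 0.141 * 1.69
Step 4: theta = 0.238

0.238


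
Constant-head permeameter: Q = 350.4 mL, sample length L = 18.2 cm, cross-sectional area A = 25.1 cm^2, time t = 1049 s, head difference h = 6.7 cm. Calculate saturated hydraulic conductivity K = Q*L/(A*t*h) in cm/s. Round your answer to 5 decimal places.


Step 1: K = Q * L / (A * t * h)
Step 2: Numerator = 350.4 * 18.2 = 6377.28
Step 3: Denominator = 25.1 * 1049 * 6.7 = 176410.33
Step 4: K = 6377.28 / 176410.33 = 0.03615 cm/s

0.03615


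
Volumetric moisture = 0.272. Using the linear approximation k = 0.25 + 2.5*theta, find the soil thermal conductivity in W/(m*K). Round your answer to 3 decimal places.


Step 1: k = 0.25 + 2.5 * theta
Step 2: k = 0.25 + 2.5 * 0.272
Step 3: k = 0.25 + 0.68
Step 4: k = 0.93 W/(m*K)

0.93


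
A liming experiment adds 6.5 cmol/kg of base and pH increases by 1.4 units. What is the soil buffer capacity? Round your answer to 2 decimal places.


Step 1: BC = change in base / change in pH
Step 2: BC = 6.5 / 1.4
Step 3: BC = 4.64 cmol/(kg*pH unit)

4.64


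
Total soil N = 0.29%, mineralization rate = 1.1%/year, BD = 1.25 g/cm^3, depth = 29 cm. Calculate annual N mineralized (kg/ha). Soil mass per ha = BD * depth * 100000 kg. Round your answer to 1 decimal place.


Step 1: Soil mass per ha = BD * depth * 100000 = 1.25 * 29 * 100000 = 3625000 kg
Step 2: Total N pool = soil mass * N%/100 = 3625000 * 0.29/100 = 10512.5 kg/ha
Step 3: N mineralized = N pool * rate%/100 = 10512.5 * 1.1/100 = 115.6 kg/ha/yr

115.6


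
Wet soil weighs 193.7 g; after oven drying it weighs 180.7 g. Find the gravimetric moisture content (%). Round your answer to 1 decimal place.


Step 1: Water mass = wet - dry = 193.7 - 180.7 = 13.0 g
Step 2: w = 100 * water mass / dry mass
Step 3: w = 100 * 13.0 / 180.7 = 7.2%

7.2


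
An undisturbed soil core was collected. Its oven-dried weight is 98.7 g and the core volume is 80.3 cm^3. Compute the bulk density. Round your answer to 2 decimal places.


Step 1: Identify the formula: BD = dry mass / volume
Step 2: Substitute values: BD = 98.7 / 80.3
Step 3: BD = 1.23 g/cm^3

1.23


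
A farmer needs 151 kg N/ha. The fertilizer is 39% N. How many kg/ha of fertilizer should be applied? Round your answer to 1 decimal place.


Step 1: Fertilizer rate = target N / (N content / 100)
Step 2: Rate = 151 / (39 / 100)
Step 3: Rate = 151 / 0.39
Step 4: Rate = 387.2 kg/ha

387.2


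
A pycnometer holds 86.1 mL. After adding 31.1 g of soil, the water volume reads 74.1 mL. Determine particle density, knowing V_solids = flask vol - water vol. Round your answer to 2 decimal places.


Step 1: Volume of solids = flask volume - water volume with soil
Step 2: V_solids = 86.1 - 74.1 = 12.0 mL
Step 3: Particle density = mass / V_solids = 31.1 / 12.0 = 2.59 g/cm^3

2.59


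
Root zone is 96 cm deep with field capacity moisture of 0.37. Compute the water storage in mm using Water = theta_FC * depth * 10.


Step 1: Water (mm) = theta_FC * depth (cm) * 10
Step 2: Water = 0.37 * 96 * 10
Step 3: Water = 355.2 mm

355.2


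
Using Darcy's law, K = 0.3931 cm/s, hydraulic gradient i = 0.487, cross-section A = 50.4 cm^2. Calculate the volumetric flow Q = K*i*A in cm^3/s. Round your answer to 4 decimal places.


Step 1: Apply Darcy's law: Q = K * i * A
Step 2: Q = 0.3931 * 0.487 * 50.4
Step 3: Q = 9.6486 cm^3/s

9.6486


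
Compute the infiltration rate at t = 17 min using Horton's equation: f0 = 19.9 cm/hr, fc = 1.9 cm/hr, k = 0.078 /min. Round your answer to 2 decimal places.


Step 1: f = fc + (f0 - fc) * exp(-k * t)
Step 2: exp(-0.078 * 17) = 0.265537
Step 3: f = 1.9 + (19.9 - 1.9) * 0.265537
Step 4: f = 1.9 + 18.0 * 0.265537
Step 5: f = 6.68 cm/hr

6.68


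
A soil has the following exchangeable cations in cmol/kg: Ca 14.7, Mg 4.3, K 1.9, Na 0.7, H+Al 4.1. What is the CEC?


Step 1: CEC = Ca + Mg + K + Na + (H+Al)
Step 2: CEC = 14.7 + 4.3 + 1.9 + 0.7 + 4.1
Step 3: CEC = 25.7 cmol/kg

25.7


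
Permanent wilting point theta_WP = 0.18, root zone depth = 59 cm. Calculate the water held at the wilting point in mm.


Step 1: Water (mm) = theta_WP * depth * 10
Step 2: Water = 0.18 * 59 * 10
Step 3: Water = 106.2 mm

106.2


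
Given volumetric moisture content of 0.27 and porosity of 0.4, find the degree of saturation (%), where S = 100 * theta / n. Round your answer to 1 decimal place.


Step 1: S = 100 * theta_v / n
Step 2: S = 100 * 0.27 / 0.4
Step 3: S = 67.5%

67.5


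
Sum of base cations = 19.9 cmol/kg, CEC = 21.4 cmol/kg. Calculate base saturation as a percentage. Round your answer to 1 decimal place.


Step 1: BS = 100 * (sum of bases) / CEC
Step 2: BS = 100 * 19.9 / 21.4
Step 3: BS = 93.0%

93.0


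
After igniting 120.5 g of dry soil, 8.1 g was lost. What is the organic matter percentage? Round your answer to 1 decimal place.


Step 1: OM% = 100 * LOI / sample mass
Step 2: OM = 100 * 8.1 / 120.5
Step 3: OM = 6.7%

6.7


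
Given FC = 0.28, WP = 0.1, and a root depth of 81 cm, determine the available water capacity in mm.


Step 1: Available water = (FC - WP) * depth * 10
Step 2: AW = (0.28 - 0.1) * 81 * 10
Step 3: AW = 0.18 * 81 * 10
Step 4: AW = 145.8 mm

145.8


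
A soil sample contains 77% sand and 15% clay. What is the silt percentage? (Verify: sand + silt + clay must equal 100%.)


Step 1: sand + silt + clay = 100%
Step 2: silt = 100 - sand - clay
Step 3: silt = 100 - 77 - 15
Step 4: silt = 8%

8


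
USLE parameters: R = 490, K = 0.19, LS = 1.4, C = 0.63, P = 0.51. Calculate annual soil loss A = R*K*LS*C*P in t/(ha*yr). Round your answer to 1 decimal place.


Step 1: A = R * K * LS * C * P
Step 2: R * K = 490 * 0.19 = 93.1
Step 3: (R*K) * LS = 93.1 * 1.4 = 130.34
Step 4: * C * P = 130.34 * 0.63 * 0.51 = 41.9
Step 5: A = 41.9 t/(ha*yr)

41.9


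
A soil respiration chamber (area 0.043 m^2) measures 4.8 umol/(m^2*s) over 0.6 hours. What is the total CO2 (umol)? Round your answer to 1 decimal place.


Step 1: Convert time to seconds: 0.6 hr * 3600 = 2160.0 s
Step 2: Total = flux * area * time_s
Step 3: Total = 4.8 * 0.043 * 2160.0
Step 4: Total = 445.8 umol

445.8


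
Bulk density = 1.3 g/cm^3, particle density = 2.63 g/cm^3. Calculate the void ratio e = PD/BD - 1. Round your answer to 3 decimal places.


Step 1: e = PD / BD - 1
Step 2: e = 2.63 / 1.3 - 1
Step 3: e = 2.02308 - 1
Step 4: e = 1.023

1.023


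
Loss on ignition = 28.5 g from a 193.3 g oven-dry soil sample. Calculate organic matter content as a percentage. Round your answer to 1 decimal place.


Step 1: OM% = 100 * LOI / sample mass
Step 2: OM = 100 * 28.5 / 193.3
Step 3: OM = 14.7%

14.7


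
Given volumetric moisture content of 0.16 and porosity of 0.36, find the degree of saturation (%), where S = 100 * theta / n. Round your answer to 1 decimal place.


Step 1: S = 100 * theta_v / n
Step 2: S = 100 * 0.16 / 0.36
Step 3: S = 44.4%

44.4


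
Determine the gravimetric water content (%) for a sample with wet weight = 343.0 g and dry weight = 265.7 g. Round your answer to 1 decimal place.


Step 1: Water mass = wet - dry = 343.0 - 265.7 = 77.3 g
Step 2: w = 100 * water mass / dry mass
Step 3: w = 100 * 77.3 / 265.7 = 29.1%

29.1


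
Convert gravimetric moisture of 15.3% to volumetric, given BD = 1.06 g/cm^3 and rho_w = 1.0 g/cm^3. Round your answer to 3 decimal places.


Step 1: theta = (w / 100) * BD / rho_w
Step 2: theta = (15.3 / 100) * 1.06 / 1.0
Step 3: theta = 0.153 * 1.06
Step 4: theta = 0.162

0.162


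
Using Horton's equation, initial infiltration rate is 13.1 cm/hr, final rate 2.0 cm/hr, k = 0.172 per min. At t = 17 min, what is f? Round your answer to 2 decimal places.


Step 1: f = fc + (f0 - fc) * exp(-k * t)
Step 2: exp(-0.172 * 17) = 0.053718
Step 3: f = 2.0 + (13.1 - 2.0) * 0.053718
Step 4: f = 2.0 + 11.1 * 0.053718
Step 5: f = 2.6 cm/hr

2.6


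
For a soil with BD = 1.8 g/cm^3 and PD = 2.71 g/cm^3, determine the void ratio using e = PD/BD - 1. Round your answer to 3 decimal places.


Step 1: e = PD / BD - 1
Step 2: e = 2.71 / 1.8 - 1
Step 3: e = 1.50556 - 1
Step 4: e = 0.506

0.506
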